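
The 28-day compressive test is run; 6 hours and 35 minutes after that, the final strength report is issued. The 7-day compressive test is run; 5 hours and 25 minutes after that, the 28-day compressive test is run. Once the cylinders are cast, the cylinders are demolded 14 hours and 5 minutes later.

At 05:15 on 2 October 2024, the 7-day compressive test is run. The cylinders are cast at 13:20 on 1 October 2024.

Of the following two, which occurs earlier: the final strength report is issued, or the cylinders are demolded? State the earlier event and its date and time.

The 7-day compressive test is run: 05:15 Oct 2, 2024.
The 28-day compressive test is run: 05:15 Oct 2, 2024 + 5h25m = 10:40 Oct 2, 2024.
The final strength report is issued: 10:40 Oct 2, 2024 + 6h35m = 17:15 Oct 2, 2024.
The cylinders are cast: 13:20 Oct 1, 2024.
The cylinders are demolded: 13:20 Oct 1, 2024 + 14h05m = 03:25 Oct 2, 2024.
Comparing: the final strength report is issued at 17:15 Oct 2, 2024 vs the cylinders are demolded at 03:25 Oct 2, 2024. Earlier: the cylinders are demolded.

The cylinders are demolded — 03:25 on 2 October 2024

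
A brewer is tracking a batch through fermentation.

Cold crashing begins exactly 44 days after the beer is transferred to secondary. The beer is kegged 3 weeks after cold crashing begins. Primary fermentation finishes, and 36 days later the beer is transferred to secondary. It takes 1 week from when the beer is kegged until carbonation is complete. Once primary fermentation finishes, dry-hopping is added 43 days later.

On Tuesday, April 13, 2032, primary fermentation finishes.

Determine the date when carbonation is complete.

Friday, July 30, 2032

Primary fermentation finishes: Apr 13, 2032.
The beer is transferred to secondary: Apr 13, 2032 + 36 days = May 19, 2032.
Cold crashing begins: May 19, 2032 + 44 days = Jul 2, 2032.
The beer is kegged: Jul 2, 2032 + 3 weeks = Jul 23, 2032.
Carbonation is complete: Jul 23, 2032 + 1 week = Jul 30, 2032.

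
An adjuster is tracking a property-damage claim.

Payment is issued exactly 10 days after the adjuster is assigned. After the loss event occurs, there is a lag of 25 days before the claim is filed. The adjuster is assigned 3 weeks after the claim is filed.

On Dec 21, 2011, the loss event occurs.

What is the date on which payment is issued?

Feb 15, 2012

The loss event occurs: Dec 21, 2011.
The claim is filed: Dec 21, 2011 + 25 days = Jan 15, 2012.
The adjuster is assigned: Jan 15, 2012 + 3 weeks = Feb 5, 2012.
Payment is issued: Feb 5, 2012 + 10 days = Feb 15, 2012.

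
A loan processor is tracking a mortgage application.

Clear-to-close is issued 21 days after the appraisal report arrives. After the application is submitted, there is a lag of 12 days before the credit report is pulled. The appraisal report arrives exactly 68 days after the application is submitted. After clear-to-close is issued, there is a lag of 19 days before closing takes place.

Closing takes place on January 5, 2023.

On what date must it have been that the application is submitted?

Closing takes place: Jan 5, 2023.
Clear-to-close is issued: Jan 5, 2023 − 19 days = Dec 17, 2022.
The appraisal report arrives: Dec 17, 2022 − 21 days = Nov 26, 2022.
The application is submitted: Nov 26, 2022 − 68 days = Sep 19, 2022.

September 19, 2022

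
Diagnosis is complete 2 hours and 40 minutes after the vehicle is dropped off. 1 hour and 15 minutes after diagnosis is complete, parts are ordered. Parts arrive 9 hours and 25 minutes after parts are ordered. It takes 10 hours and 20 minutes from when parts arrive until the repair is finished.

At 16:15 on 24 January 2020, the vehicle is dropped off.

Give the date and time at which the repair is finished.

15:55 on 25 January 2020

The vehicle is dropped off: 16:15 Jan 24, 2020.
Diagnosis is complete: 16:15 Jan 24, 2020 + 2h40m = 18:55 Jan 24, 2020.
Parts are ordered: 18:55 Jan 24, 2020 + 1h15m = 20:10 Jan 24, 2020.
Parts arrive: 20:10 Jan 24, 2020 + 9h25m = 05:35 Jan 25, 2020.
The repair is finished: 05:35 Jan 25, 2020 + 10h20m = 15:55 Jan 25, 2020.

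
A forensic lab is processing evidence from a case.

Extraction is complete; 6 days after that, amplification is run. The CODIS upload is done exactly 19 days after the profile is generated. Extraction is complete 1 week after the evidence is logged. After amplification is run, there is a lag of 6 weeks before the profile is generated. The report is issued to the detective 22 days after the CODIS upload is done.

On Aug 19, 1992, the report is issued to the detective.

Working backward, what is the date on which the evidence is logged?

The report is issued to the detective: Aug 19, 1992.
The CODIS upload is done: Aug 19, 1992 − 22 days = Jul 28, 1992.
The profile is generated: Jul 28, 1992 − 19 days = Jul 9, 1992.
Amplification is run: Jul 9, 1992 − 6 weeks = May 28, 1992.
Extraction is complete: May 28, 1992 − 6 days = May 22, 1992.
The evidence is logged: May 22, 1992 − 1 week = May 15, 1992.

May 15, 1992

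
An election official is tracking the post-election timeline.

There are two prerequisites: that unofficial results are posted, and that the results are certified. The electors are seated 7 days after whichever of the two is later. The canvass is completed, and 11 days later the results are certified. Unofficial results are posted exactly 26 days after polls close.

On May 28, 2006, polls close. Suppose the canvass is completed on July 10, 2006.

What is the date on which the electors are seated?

Polls close: May 28, 2006.
Unofficial results are posted: May 28, 2006 + 26 days = Jun 23, 2006.
The canvass is completed: Jul 10, 2006.
The results are certified: Jul 10, 2006 + 11 days = Jul 21, 2006.
Both prerequisites met — unofficial results are posted (Jun 23, 2006), the results are certified (Jul 21, 2006); the later is Jul 21, 2006.
The electors are seated: Jul 21, 2006 + 7 days = Jul 28, 2006.

July 28, 2006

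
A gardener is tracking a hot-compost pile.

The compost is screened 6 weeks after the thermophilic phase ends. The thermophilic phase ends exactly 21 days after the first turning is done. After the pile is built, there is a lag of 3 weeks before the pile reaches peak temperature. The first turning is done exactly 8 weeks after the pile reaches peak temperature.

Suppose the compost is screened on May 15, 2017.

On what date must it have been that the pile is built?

Dec 26, 2016

The compost is screened: May 15, 2017.
The thermophilic phase ends: May 15, 2017 − 6 weeks = Apr 3, 2017.
The first turning is done: Apr 3, 2017 − 21 days = Mar 13, 2017.
The pile reaches peak temperature: Mar 13, 2017 − 8 weeks = Jan 16, 2017.
The pile is built: Jan 16, 2017 − 3 weeks = Dec 26, 2016.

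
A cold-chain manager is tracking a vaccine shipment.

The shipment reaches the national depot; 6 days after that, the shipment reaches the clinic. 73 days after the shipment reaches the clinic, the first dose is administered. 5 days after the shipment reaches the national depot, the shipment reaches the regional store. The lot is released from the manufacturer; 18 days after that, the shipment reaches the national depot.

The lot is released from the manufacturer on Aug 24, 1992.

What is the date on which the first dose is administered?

Nov 29, 1992

The lot is released from the manufacturer: Aug 24, 1992.
The shipment reaches the national depot: Aug 24, 1992 + 18 days = Sep 11, 1992.
The shipment reaches the clinic: Sep 11, 1992 + 6 days = Sep 17, 1992.
The first dose is administered: Sep 17, 1992 + 73 days = Nov 29, 1992.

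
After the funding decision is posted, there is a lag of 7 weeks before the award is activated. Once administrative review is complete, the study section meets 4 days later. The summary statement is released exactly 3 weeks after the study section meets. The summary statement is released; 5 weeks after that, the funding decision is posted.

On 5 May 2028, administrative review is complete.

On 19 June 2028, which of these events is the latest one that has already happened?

The summary statement is released

Administrative review is complete: May 5, 2028.
The study section meets: May 5, 2028 + 4 days = May 9, 2028.
The summary statement is released: May 9, 2028 + 3 weeks = May 30, 2028.
The funding decision is posted: May 30, 2028 + 5 weeks = Jul 4, 2028.
The award is activated: Jul 4, 2028 + 7 weeks = Aug 22, 2028.
Jun 19, 2028 falls between when the summary statement is released (May 30, 2028) and when the funding decision is posted (Jul 4, 2028).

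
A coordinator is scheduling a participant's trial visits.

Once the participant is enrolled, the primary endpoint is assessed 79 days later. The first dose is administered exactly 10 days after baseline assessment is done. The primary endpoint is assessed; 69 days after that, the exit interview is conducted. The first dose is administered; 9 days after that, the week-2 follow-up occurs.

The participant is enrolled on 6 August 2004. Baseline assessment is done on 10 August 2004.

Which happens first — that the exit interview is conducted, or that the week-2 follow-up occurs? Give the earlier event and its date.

The week-2 follow-up occurs — 29 August 2004

The participant is enrolled: Aug 6, 2004.
The primary endpoint is assessed: Aug 6, 2004 + 79 days = Oct 24, 2004.
The exit interview is conducted: Oct 24, 2004 + 69 days = Jan 1, 2005.
Baseline assessment is done: Aug 10, 2004.
The first dose is administered: Aug 10, 2004 + 10 days = Aug 20, 2004.
The week-2 follow-up occurs: Aug 20, 2004 + 9 days = Aug 29, 2004.
Comparing: the exit interview is conducted on Jan 1, 2005 vs the week-2 follow-up occurs on Aug 29, 2004. Earlier: the week-2 follow-up occurs.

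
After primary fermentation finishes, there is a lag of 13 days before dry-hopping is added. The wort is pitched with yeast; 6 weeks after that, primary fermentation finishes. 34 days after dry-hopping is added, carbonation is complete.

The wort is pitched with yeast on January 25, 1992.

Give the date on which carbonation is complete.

April 23, 1992

The wort is pitched with yeast: Jan 25, 1992.
Primary fermentation finishes: Jan 25, 1992 + 6 weeks = Mar 7, 1992.
Dry-hopping is added: Mar 7, 1992 + 13 days = Mar 20, 1992.
Carbonation is complete: Mar 20, 1992 + 34 days = Apr 23, 1992.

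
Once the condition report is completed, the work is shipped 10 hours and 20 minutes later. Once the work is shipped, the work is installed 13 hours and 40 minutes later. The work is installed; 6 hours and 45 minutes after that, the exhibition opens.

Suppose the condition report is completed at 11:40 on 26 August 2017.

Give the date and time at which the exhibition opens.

The condition report is completed: 11:40 Aug 26, 2017.
The work is shipped: 11:40 Aug 26, 2017 + 10h20m = 22:00 Aug 26, 2017.
The work is installed: 22:00 Aug 26, 2017 + 13h40m = 11:40 Aug 27, 2017.
The exhibition opens: 11:40 Aug 27, 2017 + 6h45m = 18:25 Aug 27, 2017.

18:25 on 27 August 2017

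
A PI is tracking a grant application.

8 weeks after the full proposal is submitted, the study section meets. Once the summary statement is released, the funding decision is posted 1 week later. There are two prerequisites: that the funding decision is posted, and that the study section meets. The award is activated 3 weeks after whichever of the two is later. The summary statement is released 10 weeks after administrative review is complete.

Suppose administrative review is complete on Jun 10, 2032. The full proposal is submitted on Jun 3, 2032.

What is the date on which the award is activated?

Sep 16, 2032

Administrative review is complete: Jun 10, 2032.
The summary statement is released: Jun 10, 2032 + 10 weeks = Aug 19, 2032.
The funding decision is posted: Aug 19, 2032 + 1 week = Aug 26, 2032.
The full proposal is submitted: Jun 3, 2032.
The study section meets: Jun 3, 2032 + 8 weeks = Jul 29, 2032.
Both prerequisites met — the funding decision is posted (Aug 26, 2032), the study section meets (Jul 29, 2032); the later is Aug 26, 2032.
The award is activated: Aug 26, 2032 + 3 weeks = Sep 16, 2032.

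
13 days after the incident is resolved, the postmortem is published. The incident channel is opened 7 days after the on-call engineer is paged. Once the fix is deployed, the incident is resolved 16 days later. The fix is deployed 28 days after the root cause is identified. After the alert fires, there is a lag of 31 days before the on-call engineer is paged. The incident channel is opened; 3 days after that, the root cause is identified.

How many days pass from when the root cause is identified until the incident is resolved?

Causal path: the root cause is identified → the fix is deployed → the incident is resolved.
Total delay along the path: 28 + 16 = 44 days.

44 days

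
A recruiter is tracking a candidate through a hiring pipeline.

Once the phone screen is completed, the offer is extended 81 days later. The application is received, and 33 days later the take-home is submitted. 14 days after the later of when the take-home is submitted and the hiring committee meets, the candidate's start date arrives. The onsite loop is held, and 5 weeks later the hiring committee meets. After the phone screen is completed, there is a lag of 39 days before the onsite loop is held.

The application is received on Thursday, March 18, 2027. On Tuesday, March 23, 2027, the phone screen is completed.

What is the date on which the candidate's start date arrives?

Saturday, June 19, 2027

The application is received: Mar 18, 2027.
The take-home is submitted: Mar 18, 2027 + 33 days = Apr 20, 2027.
The phone screen is completed: Mar 23, 2027.
The onsite loop is held: Mar 23, 2027 + 39 days = May 1, 2027.
The hiring committee meets: May 1, 2027 + 5 weeks = Jun 5, 2027.
Both prerequisites met — the take-home is submitted (Apr 20, 2027), the hiring committee meets (Jun 5, 2027); the later is Jun 5, 2027.
The candidate's start date arrives: Jun 5, 2027 + 14 days = Jun 19, 2027.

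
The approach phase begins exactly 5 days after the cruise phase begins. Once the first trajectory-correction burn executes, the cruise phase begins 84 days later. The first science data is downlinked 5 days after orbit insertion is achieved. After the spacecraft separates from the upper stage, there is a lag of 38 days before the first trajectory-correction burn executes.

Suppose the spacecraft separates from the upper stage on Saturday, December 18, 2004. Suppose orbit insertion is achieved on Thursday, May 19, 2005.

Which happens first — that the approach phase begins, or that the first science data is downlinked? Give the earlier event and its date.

The spacecraft separates from the upper stage: Dec 18, 2004.
The first trajectory-correction burn executes: Dec 18, 2004 + 38 days = Jan 25, 2005.
The cruise phase begins: Jan 25, 2005 + 84 days = Apr 19, 2005.
The approach phase begins: Apr 19, 2005 + 5 days = Apr 24, 2005.
Orbit insertion is achieved: May 19, 2005.
The first science data is downlinked: May 19, 2005 + 5 days = May 24, 2005.
Comparing: the approach phase begins on Apr 24, 2005 vs the first science data is downlinked on May 24, 2005. Earlier: the approach phase begins.

The approach phase begins — Sunday, April 24, 2005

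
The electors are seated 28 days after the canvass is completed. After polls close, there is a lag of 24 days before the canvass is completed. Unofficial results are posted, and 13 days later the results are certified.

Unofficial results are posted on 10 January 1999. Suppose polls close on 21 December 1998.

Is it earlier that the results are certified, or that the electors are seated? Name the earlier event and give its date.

The results are certified — 23 January 1999

Unofficial results are posted: Jan 10, 1999.
The results are certified: Jan 10, 1999 + 13 days = Jan 23, 1999.
Polls close: Dec 21, 1998.
The canvass is completed: Dec 21, 1998 + 24 days = Jan 14, 1999.
The electors are seated: Jan 14, 1999 + 28 days = Feb 11, 1999.
Comparing: the results are certified on Jan 23, 1999 vs the electors are seated on Feb 11, 1999. Earlier: the results are certified.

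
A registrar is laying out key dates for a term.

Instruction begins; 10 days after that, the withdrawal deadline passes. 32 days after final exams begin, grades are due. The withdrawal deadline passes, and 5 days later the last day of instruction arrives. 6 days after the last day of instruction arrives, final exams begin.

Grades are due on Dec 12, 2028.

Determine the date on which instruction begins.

Grades are due: Dec 12, 2028.
Final exams begin: Dec 12, 2028 − 32 days = Nov 10, 2028.
The last day of instruction arrives: Nov 10, 2028 − 6 days = Nov 4, 2028.
The withdrawal deadline passes: Nov 4, 2028 − 5 days = Oct 30, 2028.
Instruction begins: Oct 30, 2028 − 10 days = Oct 20, 2028.

Oct 20, 2028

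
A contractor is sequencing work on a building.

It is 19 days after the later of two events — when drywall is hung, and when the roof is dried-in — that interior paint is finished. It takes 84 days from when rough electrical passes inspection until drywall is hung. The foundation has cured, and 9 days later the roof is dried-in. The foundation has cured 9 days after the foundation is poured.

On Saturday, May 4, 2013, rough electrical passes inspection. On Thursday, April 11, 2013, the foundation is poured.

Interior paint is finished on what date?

Rough electrical passes inspection: May 4, 2013.
Drywall is hung: May 4, 2013 + 84 days = Jul 27, 2013.
The foundation is poured: Apr 11, 2013.
The foundation has cured: Apr 11, 2013 + 9 days = Apr 20, 2013.
The roof is dried-in: Apr 20, 2013 + 9 days = Apr 29, 2013.
Both prerequisites met — drywall is hung (Jul 27, 2013), the roof is dried-in (Apr 29, 2013); the later is Jul 27, 2013.
Interior paint is finished: Jul 27, 2013 + 19 days = Aug 15, 2013.

Thursday, August 15, 2013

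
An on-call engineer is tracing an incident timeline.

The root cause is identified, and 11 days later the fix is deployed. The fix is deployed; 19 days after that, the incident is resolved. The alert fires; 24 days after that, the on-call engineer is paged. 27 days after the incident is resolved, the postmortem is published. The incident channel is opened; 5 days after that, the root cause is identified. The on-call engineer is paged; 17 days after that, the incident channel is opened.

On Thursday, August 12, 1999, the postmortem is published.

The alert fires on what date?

The postmortem is published: Aug 12, 1999.
The incident is resolved: Aug 12, 1999 − 27 days = Jul 16, 1999.
The fix is deployed: Jul 16, 1999 − 19 days = Jun 27, 1999.
The root cause is identified: Jun 27, 1999 − 11 days = Jun 16, 1999.
The incident channel is opened: Jun 16, 1999 − 5 days = Jun 11, 1999.
The on-call engineer is paged: Jun 11, 1999 − 17 days = May 25, 1999.
The alert fires: May 25, 1999 − 24 days = May 1, 1999.

Saturday, May 1, 1999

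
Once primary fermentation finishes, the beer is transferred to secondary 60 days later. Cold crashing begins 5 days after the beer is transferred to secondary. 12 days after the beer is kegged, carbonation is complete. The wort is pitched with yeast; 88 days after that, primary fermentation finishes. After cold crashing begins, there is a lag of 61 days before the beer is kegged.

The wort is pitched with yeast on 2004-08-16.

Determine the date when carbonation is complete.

2005-03-30

The wort is pitched with yeast: Aug 16, 2004.
Primary fermentation finishes: Aug 16, 2004 + 88 days = Nov 12, 2004.
The beer is transferred to secondary: Nov 12, 2004 + 60 days = Jan 11, 2005.
Cold crashing begins: Jan 11, 2005 + 5 days = Jan 16, 2005.
The beer is kegged: Jan 16, 2005 + 61 days = Mar 18, 2005.
Carbonation is complete: Mar 18, 2005 + 12 days = Mar 30, 2005.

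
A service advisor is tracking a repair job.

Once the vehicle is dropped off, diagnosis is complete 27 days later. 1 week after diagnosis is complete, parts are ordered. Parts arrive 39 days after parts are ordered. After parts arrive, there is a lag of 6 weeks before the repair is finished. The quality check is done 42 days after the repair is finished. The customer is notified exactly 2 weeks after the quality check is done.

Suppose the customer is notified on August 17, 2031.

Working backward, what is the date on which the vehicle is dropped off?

The customer is notified: Aug 17, 2031.
The quality check is done: Aug 17, 2031 − 2 weeks = Aug 3, 2031.
The repair is finished: Aug 3, 2031 − 42 days = Jun 22, 2031.
Parts arrive: Jun 22, 2031 − 6 weeks = May 11, 2031.
Parts are ordered: May 11, 2031 − 39 days = Apr 2, 2031.
Diagnosis is complete: Apr 2, 2031 − 1 week = Mar 26, 2031.
The vehicle is dropped off: Mar 26, 2031 − 27 days = Feb 27, 2031.

February 27, 2031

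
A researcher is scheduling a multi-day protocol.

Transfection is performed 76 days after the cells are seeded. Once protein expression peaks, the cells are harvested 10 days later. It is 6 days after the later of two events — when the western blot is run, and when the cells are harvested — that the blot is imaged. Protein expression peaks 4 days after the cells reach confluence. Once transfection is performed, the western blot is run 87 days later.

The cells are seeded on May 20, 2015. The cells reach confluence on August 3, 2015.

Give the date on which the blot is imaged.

November 5, 2015

The cells are seeded: May 20, 2015.
Transfection is performed: May 20, 2015 + 76 days = Aug 4, 2015.
The western blot is run: Aug 4, 2015 + 87 days = Oct 30, 2015.
The cells reach confluence: Aug 3, 2015.
Protein expression peaks: Aug 3, 2015 + 4 days = Aug 7, 2015.
The cells are harvested: Aug 7, 2015 + 10 days = Aug 17, 2015.
Both prerequisites met — the western blot is run (Oct 30, 2015), the cells are harvested (Aug 17, 2015); the later is Oct 30, 2015.
The blot is imaged: Oct 30, 2015 + 6 days = Nov 5, 2015.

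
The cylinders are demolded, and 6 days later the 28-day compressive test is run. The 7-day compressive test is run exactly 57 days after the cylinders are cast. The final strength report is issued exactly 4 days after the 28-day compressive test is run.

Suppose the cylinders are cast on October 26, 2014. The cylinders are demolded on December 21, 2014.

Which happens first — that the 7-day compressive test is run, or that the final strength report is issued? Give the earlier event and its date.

The cylinders are cast: Oct 26, 2014.
The 7-day compressive test is run: Oct 26, 2014 + 57 days = Dec 22, 2014.
The cylinders are demolded: Dec 21, 2014.
The 28-day compressive test is run: Dec 21, 2014 + 6 days = Dec 27, 2014.
The final strength report is issued: Dec 27, 2014 + 4 days = Dec 31, 2014.
Comparing: the 7-day compressive test is run on Dec 22, 2014 vs the final strength report is issued on Dec 31, 2014. Earlier: the 7-day compressive test is run.

The 7-day compressive test is run — December 22, 2014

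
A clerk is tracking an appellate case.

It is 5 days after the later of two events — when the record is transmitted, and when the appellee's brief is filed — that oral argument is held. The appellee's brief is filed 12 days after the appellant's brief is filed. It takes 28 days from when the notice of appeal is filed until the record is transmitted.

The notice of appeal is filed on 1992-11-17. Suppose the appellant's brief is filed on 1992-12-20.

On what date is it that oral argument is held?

1993-01-06

The notice of appeal is filed: Nov 17, 1992.
The record is transmitted: Nov 17, 1992 + 28 days = Dec 15, 1992.
The appellant's brief is filed: Dec 20, 1992.
The appellee's brief is filed: Dec 20, 1992 + 12 days = Jan 1, 1993.
Both prerequisites met — the record is transmitted (Dec 15, 1992), the appellee's brief is filed (Jan 1, 1993); the later is Jan 1, 1993.
Oral argument is held: Jan 1, 1993 + 5 days = Jan 6, 1993.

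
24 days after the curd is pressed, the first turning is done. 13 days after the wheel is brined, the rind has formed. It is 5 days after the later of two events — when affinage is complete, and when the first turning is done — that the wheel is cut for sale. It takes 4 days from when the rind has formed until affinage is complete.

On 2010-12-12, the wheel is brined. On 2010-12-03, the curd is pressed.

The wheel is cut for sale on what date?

The wheel is brined: Dec 12, 2010.
The rind has formed: Dec 12, 2010 + 13 days = Dec 25, 2010.
Affinage is complete: Dec 25, 2010 + 4 days = Dec 29, 2010.
The curd is pressed: Dec 3, 2010.
The first turning is done: Dec 3, 2010 + 24 days = Dec 27, 2010.
Both prerequisites met — affinage is complete (Dec 29, 2010), the first turning is done (Dec 27, 2010); the later is Dec 29, 2010.
The wheel is cut for sale: Dec 29, 2010 + 5 days = Jan 3, 2011.

2011-01-03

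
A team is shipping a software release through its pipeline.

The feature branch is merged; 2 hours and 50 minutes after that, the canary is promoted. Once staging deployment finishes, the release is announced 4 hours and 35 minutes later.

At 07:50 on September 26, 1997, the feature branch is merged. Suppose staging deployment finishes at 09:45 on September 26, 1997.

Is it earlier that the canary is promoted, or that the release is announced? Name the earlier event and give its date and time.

The canary is promoted — 10:40 on September 26, 1997

The feature branch is merged: 07:50 Sep 26, 1997.
The canary is promoted: 07:50 Sep 26, 1997 + 2h50m = 10:40 Sep 26, 1997.
Staging deployment finishes: 09:45 Sep 26, 1997.
The release is announced: 09:45 Sep 26, 1997 + 4h35m = 14:20 Sep 26, 1997.
Comparing: the canary is promoted at 10:40 Sep 26, 1997 vs the release is announced at 14:20 Sep 26, 1997. Earlier: the canary is promoted.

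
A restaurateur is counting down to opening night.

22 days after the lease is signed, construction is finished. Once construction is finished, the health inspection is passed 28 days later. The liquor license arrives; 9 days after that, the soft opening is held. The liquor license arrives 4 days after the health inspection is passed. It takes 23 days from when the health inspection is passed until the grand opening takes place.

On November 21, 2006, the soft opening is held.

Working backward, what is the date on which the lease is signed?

September 19, 2006

The soft opening is held: Nov 21, 2006.
The liquor license arrives: Nov 21, 2006 − 9 days = Nov 12, 2006.
The health inspection is passed: Nov 12, 2006 − 4 days = Nov 8, 2006.
Construction is finished: Nov 8, 2006 − 28 days = Oct 11, 2006.
The lease is signed: Oct 11, 2006 − 22 days = Sep 19, 2006.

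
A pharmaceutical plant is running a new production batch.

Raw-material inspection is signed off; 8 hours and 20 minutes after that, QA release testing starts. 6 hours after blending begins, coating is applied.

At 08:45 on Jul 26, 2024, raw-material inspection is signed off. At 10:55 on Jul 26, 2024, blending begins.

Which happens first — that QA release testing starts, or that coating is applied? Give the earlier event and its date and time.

Coating is applied — 16:55 on Jul 26, 2024

Raw-material inspection is signed off: 08:45 Jul 26, 2024.
QA release testing starts: 08:45 Jul 26, 2024 + 8h20m = 17:05 Jul 26, 2024.
Blending begins: 10:55 Jul 26, 2024.
Coating is applied: 10:55 Jul 26, 2024 + 6h = 16:55 Jul 26, 2024.
Comparing: QA release testing starts at 17:05 Jul 26, 2024 vs coating is applied at 16:55 Jul 26, 2024. Earlier: coating is applied.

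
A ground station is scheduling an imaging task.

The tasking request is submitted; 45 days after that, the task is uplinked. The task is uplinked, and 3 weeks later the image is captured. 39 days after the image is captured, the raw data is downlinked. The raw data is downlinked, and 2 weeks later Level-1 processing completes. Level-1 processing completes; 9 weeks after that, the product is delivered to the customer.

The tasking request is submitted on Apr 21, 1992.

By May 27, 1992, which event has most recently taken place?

The tasking request is submitted: Apr 21, 1992.
The task is uplinked: Apr 21, 1992 + 45 days = Jun 5, 1992.
The image is captured: Jun 5, 1992 + 3 weeks = Jun 26, 1992.
The raw data is downlinked: Jun 26, 1992 + 39 days = Aug 4, 1992.
Level-1 processing completes: Aug 4, 1992 + 2 weeks = Aug 18, 1992.
The product is delivered to the customer: Aug 18, 1992 + 9 weeks = Oct 20, 1992.
May 27, 1992 falls between when the tasking request is submitted (Apr 21, 1992) and when the task is uplinked (Jun 5, 1992).

The tasking request is submitted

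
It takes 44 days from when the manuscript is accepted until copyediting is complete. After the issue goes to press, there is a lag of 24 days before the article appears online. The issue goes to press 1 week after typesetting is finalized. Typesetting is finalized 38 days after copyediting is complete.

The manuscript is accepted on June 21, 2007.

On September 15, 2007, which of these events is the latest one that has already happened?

Typesetting is finalized

The manuscript is accepted: Jun 21, 2007.
Copyediting is complete: Jun 21, 2007 + 44 days = Aug 4, 2007.
Typesetting is finalized: Aug 4, 2007 + 38 days = Sep 11, 2007.
The issue goes to press: Sep 11, 2007 + 1 week = Sep 18, 2007.
The article appears online: Sep 18, 2007 + 24 days = Oct 12, 2007.
Sep 15, 2007 falls between when typesetting is finalized (Sep 11, 2007) and when the issue goes to press (Sep 18, 2007).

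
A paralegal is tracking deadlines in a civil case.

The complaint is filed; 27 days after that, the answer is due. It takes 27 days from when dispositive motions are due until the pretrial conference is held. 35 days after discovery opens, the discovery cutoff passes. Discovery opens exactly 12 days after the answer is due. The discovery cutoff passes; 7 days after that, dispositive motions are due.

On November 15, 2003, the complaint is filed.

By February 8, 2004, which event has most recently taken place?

Dispositive motions are due

The complaint is filed: Nov 15, 2003.
The answer is due: Nov 15, 2003 + 27 days = Dec 12, 2003.
Discovery opens: Dec 12, 2003 + 12 days = Dec 24, 2003.
The discovery cutoff passes: Dec 24, 2003 + 35 days = Jan 28, 2004.
Dispositive motions are due: Jan 28, 2004 + 7 days = Feb 4, 2004.
The pretrial conference is held: Feb 4, 2004 + 27 days = Mar 2, 2004.
Feb 8, 2004 falls between when dispositive motions are due (Feb 4, 2004) and when the pretrial conference is held (Mar 2, 2004).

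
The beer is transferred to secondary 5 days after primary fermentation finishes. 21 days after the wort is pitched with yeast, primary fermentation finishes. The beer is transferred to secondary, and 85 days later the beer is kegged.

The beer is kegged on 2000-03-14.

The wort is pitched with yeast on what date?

The beer is kegged: Mar 14, 2000.
The beer is transferred to secondary: Mar 14, 2000 − 85 days = Dec 20, 1999.
Primary fermentation finishes: Dec 20, 1999 − 5 days = Dec 15, 1999.
The wort is pitched with yeast: Dec 15, 1999 − 21 days = Nov 24, 1999.

1999-11-24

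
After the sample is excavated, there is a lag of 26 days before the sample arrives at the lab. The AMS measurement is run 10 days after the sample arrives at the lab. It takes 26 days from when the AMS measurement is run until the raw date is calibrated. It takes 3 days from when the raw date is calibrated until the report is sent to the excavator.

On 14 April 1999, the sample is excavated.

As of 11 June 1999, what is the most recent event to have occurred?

The sample is excavated: Apr 14, 1999.
The sample arrives at the lab: Apr 14, 1999 + 26 days = May 10, 1999.
The AMS measurement is run: May 10, 1999 + 10 days = May 20, 1999.
The raw date is calibrated: May 20, 1999 + 26 days = Jun 15, 1999.
The report is sent to the excavator: Jun 15, 1999 + 3 days = Jun 18, 1999.
Jun 11, 1999 falls between when the AMS measurement is run (May 20, 1999) and when the raw date is calibrated (Jun 15, 1999).

The AMS measurement is run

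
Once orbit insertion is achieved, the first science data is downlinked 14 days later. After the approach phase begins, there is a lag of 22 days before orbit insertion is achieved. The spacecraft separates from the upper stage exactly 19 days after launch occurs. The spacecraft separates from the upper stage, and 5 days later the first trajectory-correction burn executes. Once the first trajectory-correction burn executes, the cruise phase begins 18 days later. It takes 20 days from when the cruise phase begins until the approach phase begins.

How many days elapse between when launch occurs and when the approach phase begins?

62 days

Causal path: launch occurs → the spacecraft separates from the upper stage → the first trajectory-correction burn executes → the cruise phase begins → the approach phase begins.
Total delay along the path: 19 + 5 + 18 + 20 = 62 days.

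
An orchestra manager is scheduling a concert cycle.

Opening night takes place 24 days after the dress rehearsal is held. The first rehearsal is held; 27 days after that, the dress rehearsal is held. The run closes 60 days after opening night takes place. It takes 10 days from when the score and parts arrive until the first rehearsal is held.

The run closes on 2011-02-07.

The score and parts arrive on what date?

2010-10-09

The run closes: Feb 7, 2011.
Opening night takes place: Feb 7, 2011 − 60 days = Dec 9, 2010.
The dress rehearsal is held: Dec 9, 2010 − 24 days = Nov 15, 2010.
The first rehearsal is held: Nov 15, 2010 − 27 days = Oct 19, 2010.
The score and parts arrive: Oct 19, 2010 − 10 days = Oct 9, 2010.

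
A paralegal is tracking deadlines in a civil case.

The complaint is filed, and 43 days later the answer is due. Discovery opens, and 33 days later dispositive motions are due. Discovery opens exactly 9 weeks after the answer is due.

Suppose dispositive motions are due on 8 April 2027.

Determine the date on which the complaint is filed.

Dispositive motions are due: Apr 8, 2027.
Discovery opens: Apr 8, 2027 − 33 days = Mar 6, 2027.
The answer is due: Mar 6, 2027 − 9 weeks = Jan 2, 2027.
The complaint is filed: Jan 2, 2027 − 43 days = Nov 20, 2026.

20 November 2026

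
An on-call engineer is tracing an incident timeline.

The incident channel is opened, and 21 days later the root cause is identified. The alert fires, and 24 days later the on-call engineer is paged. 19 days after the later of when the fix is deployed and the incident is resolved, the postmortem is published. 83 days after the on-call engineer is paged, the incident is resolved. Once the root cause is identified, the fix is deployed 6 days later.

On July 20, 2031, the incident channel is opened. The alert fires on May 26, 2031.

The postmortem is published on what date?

The incident channel is opened: Jul 20, 2031.
The root cause is identified: Jul 20, 2031 + 21 days = Aug 10, 2031.
The fix is deployed: Aug 10, 2031 + 6 days = Aug 16, 2031.
The alert fires: May 26, 2031.
The on-call engineer is paged: May 26, 2031 + 24 days = Jun 19, 2031.
The incident is resolved: Jun 19, 2031 + 83 days = Sep 10, 2031.
Both prerequisites met — the fix is deployed (Aug 16, 2031), the incident is resolved (Sep 10, 2031); the later is Sep 10, 2031.
The postmortem is published: Sep 10, 2031 + 19 days = Sep 29, 2031.

September 29, 2031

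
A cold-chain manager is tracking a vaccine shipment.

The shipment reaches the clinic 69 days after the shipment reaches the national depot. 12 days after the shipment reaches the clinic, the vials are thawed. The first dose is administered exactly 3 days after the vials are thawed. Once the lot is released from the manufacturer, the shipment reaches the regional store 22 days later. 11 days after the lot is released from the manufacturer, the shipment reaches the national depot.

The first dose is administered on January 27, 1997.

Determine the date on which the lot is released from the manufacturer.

The first dose is administered: Jan 27, 1997.
The vials are thawed: Jan 27, 1997 − 3 days = Jan 24, 1997.
The shipment reaches the clinic: Jan 24, 1997 − 12 days = Jan 12, 1997.
The shipment reaches the national depot: Jan 12, 1997 − 69 days = Nov 4, 1996.
The lot is released from the manufacturer: Nov 4, 1996 − 11 days = Oct 24, 1996.

October 24, 1996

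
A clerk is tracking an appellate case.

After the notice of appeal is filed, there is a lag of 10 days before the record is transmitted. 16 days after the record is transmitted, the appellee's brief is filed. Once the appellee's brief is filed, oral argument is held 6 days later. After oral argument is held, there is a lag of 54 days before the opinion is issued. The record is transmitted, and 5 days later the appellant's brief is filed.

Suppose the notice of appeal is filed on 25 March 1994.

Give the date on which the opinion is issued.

The notice of appeal is filed: Mar 25, 1994.
The record is transmitted: Mar 25, 1994 + 10 days = Apr 4, 1994.
The appellee's brief is filed: Apr 4, 1994 + 16 days = Apr 20, 1994.
Oral argument is held: Apr 20, 1994 + 6 days = Apr 26, 1994.
The opinion is issued: Apr 26, 1994 + 54 days = Jun 19, 1994.

19 June 1994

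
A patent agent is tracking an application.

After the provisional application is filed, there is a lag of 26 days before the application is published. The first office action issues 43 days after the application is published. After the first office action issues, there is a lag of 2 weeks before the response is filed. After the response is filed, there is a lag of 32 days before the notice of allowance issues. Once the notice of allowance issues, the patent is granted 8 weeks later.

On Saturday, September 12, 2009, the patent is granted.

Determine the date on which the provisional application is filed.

Wednesday, March 25, 2009

The patent is granted: Sep 12, 2009.
The notice of allowance issues: Sep 12, 2009 − 8 weeks = Jul 18, 2009.
The response is filed: Jul 18, 2009 − 32 days = Jun 16, 2009.
The first office action issues: Jun 16, 2009 − 2 weeks = Jun 2, 2009.
The application is published: Jun 2, 2009 − 43 days = Apr 20, 2009.
The provisional application is filed: Apr 20, 2009 − 26 days = Mar 25, 2009.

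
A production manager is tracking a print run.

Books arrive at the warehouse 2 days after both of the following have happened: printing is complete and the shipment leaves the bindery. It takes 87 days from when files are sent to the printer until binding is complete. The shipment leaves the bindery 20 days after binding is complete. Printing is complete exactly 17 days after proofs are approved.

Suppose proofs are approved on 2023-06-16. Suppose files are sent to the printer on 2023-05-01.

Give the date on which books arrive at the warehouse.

Proofs are approved: Jun 16, 2023.
Printing is complete: Jun 16, 2023 + 17 days = Jul 3, 2023.
Files are sent to the printer: May 1, 2023.
Binding is complete: May 1, 2023 + 87 days = Jul 27, 2023.
The shipment leaves the bindery: Jul 27, 2023 + 20 days = Aug 16, 2023.
Both prerequisites met — printing is complete (Jul 3, 2023), the shipment leaves the bindery (Aug 16, 2023); the later is Aug 16, 2023.
Books arrive at the warehouse: Aug 16, 2023 + 2 days = Aug 18, 2023.

2023-08-18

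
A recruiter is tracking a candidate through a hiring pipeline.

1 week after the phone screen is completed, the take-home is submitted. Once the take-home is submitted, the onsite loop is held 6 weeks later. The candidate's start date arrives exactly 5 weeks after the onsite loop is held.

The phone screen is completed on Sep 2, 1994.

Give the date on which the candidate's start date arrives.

Nov 25, 1994

The phone screen is completed: Sep 2, 1994.
The take-home is submitted: Sep 2, 1994 + 1 week = Sep 9, 1994.
The onsite loop is held: Sep 9, 1994 + 6 weeks = Oct 21, 1994.
The candidate's start date arrives: Oct 21, 1994 + 5 weeks = Nov 25, 1994.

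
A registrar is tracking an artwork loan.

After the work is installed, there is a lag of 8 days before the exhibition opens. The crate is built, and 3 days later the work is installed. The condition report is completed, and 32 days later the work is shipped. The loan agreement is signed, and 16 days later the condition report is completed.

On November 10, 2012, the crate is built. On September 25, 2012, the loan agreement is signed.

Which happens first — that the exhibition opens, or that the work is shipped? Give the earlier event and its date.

The work is shipped — November 12, 2012

The crate is built: Nov 10, 2012.
The work is installed: Nov 10, 2012 + 3 days = Nov 13, 2012.
The exhibition opens: Nov 13, 2012 + 8 days = Nov 21, 2012.
The loan agreement is signed: Sep 25, 2012.
The condition report is completed: Sep 25, 2012 + 16 days = Oct 11, 2012.
The work is shipped: Oct 11, 2012 + 32 days = Nov 12, 2012.
Comparing: the exhibition opens on Nov 21, 2012 vs the work is shipped on Nov 12, 2012. Earlier: the work is shipped.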